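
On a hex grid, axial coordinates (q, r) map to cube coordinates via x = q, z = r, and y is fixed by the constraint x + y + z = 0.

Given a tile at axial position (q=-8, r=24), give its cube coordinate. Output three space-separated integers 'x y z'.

x = q = -8
z = r = 24
y = -x - z = -(-8) - (24) = -16

Answer: -8 -16 24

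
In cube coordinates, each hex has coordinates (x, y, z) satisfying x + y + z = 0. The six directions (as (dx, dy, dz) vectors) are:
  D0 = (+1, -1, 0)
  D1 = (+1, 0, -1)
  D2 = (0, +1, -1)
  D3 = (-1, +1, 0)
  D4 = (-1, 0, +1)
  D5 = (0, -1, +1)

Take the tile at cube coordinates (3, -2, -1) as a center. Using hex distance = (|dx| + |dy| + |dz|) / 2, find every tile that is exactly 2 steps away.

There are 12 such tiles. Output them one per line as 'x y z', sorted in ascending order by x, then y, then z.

Answer: 1 -2 1
1 -1 0
1 0 -1
2 -3 1
2 0 -2
3 -4 1
3 0 -3
4 -4 0
4 -1 -3
5 -4 -1
5 -3 -2
5 -2 -3

Derivation:
Walk ring at distance 2 from (3, -2, -1):
Start at center + D4*2 = (1, -2, 1)
  hex 0: (1, -2, 1)
  hex 1: (2, -3, 1)
  hex 2: (3, -4, 1)
  hex 3: (4, -4, 0)
  hex 4: (5, -4, -1)
  hex 5: (5, -3, -2)
  hex 6: (5, -2, -3)
  hex 7: (4, -1, -3)
  hex 8: (3, 0, -3)
  hex 9: (2, 0, -2)
  hex 10: (1, 0, -1)
  hex 11: (1, -1, 0)
Sorted: 12 hexes.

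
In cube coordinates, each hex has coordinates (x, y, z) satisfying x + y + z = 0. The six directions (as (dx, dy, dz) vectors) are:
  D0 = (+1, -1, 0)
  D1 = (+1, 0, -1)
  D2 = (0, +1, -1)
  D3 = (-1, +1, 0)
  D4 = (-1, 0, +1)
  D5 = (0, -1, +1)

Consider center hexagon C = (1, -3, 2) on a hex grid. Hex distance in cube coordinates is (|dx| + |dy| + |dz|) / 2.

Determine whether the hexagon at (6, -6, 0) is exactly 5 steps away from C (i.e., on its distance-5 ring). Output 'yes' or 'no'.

|px - cx| = |6 - 1| = 5
|py - cy| = |-6 - (-3)| = 3
|pz - cz| = |0 - 2| = 2
distance = (5+3+2)/2 = 10/2 = 5
radius = 5; distance == radius -> yes

Answer: yes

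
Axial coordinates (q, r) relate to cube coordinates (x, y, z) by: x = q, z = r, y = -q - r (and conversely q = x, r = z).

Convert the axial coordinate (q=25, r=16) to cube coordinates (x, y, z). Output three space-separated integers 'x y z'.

x = q = 25
z = r = 16
y = -x - z = -(25) - (16) = -41

Answer: 25 -41 16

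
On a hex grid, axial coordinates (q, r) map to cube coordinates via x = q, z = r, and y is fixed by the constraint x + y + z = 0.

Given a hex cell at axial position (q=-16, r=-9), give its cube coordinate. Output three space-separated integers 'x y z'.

x = q = -16
z = r = -9
y = -x - z = -(-16) - (-9) = 25

Answer: -16 25 -9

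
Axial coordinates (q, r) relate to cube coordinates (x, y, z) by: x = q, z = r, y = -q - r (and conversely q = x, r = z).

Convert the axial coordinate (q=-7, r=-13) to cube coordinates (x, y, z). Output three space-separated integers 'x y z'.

Answer: -7 20 -13

Derivation:
x = q = -7
z = r = -13
y = -x - z = -(-7) - (-13) = 20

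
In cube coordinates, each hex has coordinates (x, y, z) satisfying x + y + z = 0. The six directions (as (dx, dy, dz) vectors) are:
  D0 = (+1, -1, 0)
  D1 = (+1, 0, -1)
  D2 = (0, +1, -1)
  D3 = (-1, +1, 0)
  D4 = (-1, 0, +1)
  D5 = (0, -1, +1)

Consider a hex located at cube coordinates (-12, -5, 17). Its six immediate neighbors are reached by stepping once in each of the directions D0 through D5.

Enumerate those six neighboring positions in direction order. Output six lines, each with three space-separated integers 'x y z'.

Center: (-12, -5, 17). Add each direction:
  D0: (-12, -5, 17) + (1, -1, 0) = (-11, -6, 17)
  D1: (-12, -5, 17) + (1, 0, -1) = (-11, -5, 16)
  D2: (-12, -5, 17) + (0, 1, -1) = (-12, -4, 16)
  D3: (-12, -5, 17) + (-1, 1, 0) = (-13, -4, 17)
  D4: (-12, -5, 17) + (-1, 0, 1) = (-13, -5, 18)
  D5: (-12, -5, 17) + (0, -1, 1) = (-12, -6, 18)

Answer: -11 -6 17
-11 -5 16
-12 -4 16
-13 -4 17
-13 -5 18
-12 -6 18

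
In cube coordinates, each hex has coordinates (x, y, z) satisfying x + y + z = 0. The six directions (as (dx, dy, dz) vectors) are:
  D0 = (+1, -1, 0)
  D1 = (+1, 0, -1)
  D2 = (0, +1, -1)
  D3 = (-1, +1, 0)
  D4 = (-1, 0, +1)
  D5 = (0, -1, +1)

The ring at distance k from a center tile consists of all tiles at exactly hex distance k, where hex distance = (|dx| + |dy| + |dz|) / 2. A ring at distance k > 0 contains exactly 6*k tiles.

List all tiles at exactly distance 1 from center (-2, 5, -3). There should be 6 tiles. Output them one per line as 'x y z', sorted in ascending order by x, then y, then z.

Answer: -3 5 -2
-3 6 -3
-2 4 -2
-2 6 -4
-1 4 -3
-1 5 -4

Derivation:
Walk ring at distance 1 from (-2, 5, -3):
Start at center + D4*1 = (-3, 5, -2)
  hex 0: (-3, 5, -2)
  hex 1: (-2, 4, -2)
  hex 2: (-1, 4, -3)
  hex 3: (-1, 5, -4)
  hex 4: (-2, 6, -4)
  hex 5: (-3, 6, -3)
Sorted: 6 hexes.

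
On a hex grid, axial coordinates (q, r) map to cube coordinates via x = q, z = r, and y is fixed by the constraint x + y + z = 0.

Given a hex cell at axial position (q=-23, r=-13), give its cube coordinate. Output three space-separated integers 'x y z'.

Answer: -23 36 -13

Derivation:
x = q = -23
z = r = -13
y = -x - z = -(-23) - (-13) = 36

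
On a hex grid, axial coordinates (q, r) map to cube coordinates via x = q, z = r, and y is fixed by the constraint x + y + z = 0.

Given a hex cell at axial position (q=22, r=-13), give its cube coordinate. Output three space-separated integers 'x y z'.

x = q = 22
z = r = -13
y = -x - z = -(22) - (-13) = -9

Answer: 22 -9 -13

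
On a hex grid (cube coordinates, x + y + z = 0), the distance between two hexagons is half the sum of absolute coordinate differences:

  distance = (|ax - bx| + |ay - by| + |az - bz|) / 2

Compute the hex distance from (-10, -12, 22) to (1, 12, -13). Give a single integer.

|ax - bx| = |-10 - 1| = 11
|ay - by| = |-12 - 12| = 24
|az - bz| = |22 - (-13)| = 35
distance = (11 + 24 + 35) / 2 = 70 / 2 = 35

Answer: 35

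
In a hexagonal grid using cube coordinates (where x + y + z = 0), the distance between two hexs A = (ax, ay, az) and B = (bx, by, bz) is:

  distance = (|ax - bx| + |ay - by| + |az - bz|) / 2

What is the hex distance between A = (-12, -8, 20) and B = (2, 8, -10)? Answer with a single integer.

Answer: 30

Derivation:
|ax - bx| = |-12 - 2| = 14
|ay - by| = |-8 - 8| = 16
|az - bz| = |20 - (-10)| = 30
distance = (14 + 16 + 30) / 2 = 60 / 2 = 30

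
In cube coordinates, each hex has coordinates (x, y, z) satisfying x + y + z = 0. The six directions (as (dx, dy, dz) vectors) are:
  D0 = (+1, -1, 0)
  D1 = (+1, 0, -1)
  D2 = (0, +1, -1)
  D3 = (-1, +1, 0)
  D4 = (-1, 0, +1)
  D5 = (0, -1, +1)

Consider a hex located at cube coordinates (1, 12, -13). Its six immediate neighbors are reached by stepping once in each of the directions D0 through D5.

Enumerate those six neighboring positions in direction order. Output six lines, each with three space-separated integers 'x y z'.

Center: (1, 12, -13). Add each direction:
  D0: (1, 12, -13) + (1, -1, 0) = (2, 11, -13)
  D1: (1, 12, -13) + (1, 0, -1) = (2, 12, -14)
  D2: (1, 12, -13) + (0, 1, -1) = (1, 13, -14)
  D3: (1, 12, -13) + (-1, 1, 0) = (0, 13, -13)
  D4: (1, 12, -13) + (-1, 0, 1) = (0, 12, -12)
  D5: (1, 12, -13) + (0, -1, 1) = (1, 11, -12)

Answer: 2 11 -13
2 12 -14
1 13 -14
0 13 -13
0 12 -12
1 11 -12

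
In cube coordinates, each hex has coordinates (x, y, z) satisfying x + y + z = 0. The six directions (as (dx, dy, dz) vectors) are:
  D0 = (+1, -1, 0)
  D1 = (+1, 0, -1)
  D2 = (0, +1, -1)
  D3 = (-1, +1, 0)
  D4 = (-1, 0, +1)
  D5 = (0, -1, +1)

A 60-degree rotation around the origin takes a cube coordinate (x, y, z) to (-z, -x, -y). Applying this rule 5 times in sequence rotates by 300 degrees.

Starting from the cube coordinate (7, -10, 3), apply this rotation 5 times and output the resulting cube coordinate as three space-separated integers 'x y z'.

Answer: 10 -3 -7

Derivation:
Start: (7, -10, 3)
Step 1: (7, -10, 3) -> (-(3), -(7), -(-10)) = (-3, -7, 10)
Step 2: (-3, -7, 10) -> (-(10), -(-3), -(-7)) = (-10, 3, 7)
Step 3: (-10, 3, 7) -> (-(7), -(-10), -(3)) = (-7, 10, -3)
Step 4: (-7, 10, -3) -> (-(-3), -(-7), -(10)) = (3, 7, -10)
Step 5: (3, 7, -10) -> (-(-10), -(3), -(7)) = (10, -3, -7)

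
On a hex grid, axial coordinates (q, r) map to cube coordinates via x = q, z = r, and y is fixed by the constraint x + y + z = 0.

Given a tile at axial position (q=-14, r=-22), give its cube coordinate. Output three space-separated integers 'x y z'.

x = q = -14
z = r = -22
y = -x - z = -(-14) - (-22) = 36

Answer: -14 36 -22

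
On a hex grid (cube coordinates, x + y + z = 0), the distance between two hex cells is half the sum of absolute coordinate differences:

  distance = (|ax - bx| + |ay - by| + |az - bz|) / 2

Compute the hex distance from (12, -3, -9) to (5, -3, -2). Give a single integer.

Answer: 7

Derivation:
|ax - bx| = |12 - 5| = 7
|ay - by| = |-3 - (-3)| = 0
|az - bz| = |-9 - (-2)| = 7
distance = (7 + 0 + 7) / 2 = 14 / 2 = 7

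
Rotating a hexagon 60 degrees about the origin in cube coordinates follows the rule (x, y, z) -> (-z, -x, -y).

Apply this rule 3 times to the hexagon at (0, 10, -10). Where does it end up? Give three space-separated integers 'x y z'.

Start: (0, 10, -10)
Step 1: (0, 10, -10) -> (-(-10), -(0), -(10)) = (10, 0, -10)
Step 2: (10, 0, -10) -> (-(-10), -(10), -(0)) = (10, -10, 0)
Step 3: (10, -10, 0) -> (-(0), -(10), -(-10)) = (0, -10, 10)

Answer: 0 -10 10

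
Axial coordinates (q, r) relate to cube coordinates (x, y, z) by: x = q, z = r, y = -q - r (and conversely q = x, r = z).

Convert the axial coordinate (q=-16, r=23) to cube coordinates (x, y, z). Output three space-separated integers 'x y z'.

Answer: -16 -7 23

Derivation:
x = q = -16
z = r = 23
y = -x - z = -(-16) - (23) = -7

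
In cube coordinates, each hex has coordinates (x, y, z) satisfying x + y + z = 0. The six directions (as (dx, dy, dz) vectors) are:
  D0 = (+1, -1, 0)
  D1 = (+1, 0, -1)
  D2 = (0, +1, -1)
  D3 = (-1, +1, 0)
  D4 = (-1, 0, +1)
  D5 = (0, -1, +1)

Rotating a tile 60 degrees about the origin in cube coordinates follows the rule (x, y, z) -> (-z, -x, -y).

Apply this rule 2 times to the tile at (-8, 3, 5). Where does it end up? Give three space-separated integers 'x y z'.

Answer: 3 5 -8

Derivation:
Start: (-8, 3, 5)
Step 1: (-8, 3, 5) -> (-(5), -(-8), -(3)) = (-5, 8, -3)
Step 2: (-5, 8, -3) -> (-(-3), -(-5), -(8)) = (3, 5, -8)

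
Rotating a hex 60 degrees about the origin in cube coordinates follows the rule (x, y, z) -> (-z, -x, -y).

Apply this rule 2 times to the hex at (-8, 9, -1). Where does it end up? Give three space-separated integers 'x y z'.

Start: (-8, 9, -1)
Step 1: (-8, 9, -1) -> (-(-1), -(-8), -(9)) = (1, 8, -9)
Step 2: (1, 8, -9) -> (-(-9), -(1), -(8)) = (9, -1, -8)

Answer: 9 -1 -8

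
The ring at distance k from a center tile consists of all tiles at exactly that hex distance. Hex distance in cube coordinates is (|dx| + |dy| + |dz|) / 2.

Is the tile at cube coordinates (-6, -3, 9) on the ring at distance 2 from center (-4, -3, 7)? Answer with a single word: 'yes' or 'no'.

Answer: yes

Derivation:
|px - cx| = |-6 - (-4)| = 2
|py - cy| = |-3 - (-3)| = 0
|pz - cz| = |9 - 7| = 2
distance = (2+0+2)/2 = 4/2 = 2
radius = 2; distance == radius -> yes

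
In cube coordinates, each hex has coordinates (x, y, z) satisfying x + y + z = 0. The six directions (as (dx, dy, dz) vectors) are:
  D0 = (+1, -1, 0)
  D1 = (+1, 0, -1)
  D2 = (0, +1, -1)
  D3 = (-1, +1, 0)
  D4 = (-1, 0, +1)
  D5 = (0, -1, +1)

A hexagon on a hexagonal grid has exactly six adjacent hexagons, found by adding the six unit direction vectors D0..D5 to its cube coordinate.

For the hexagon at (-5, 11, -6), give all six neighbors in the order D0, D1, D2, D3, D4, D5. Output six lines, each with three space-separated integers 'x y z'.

Answer: -4 10 -6
-4 11 -7
-5 12 -7
-6 12 -6
-6 11 -5
-5 10 -5

Derivation:
Center: (-5, 11, -6). Add each direction:
  D0: (-5, 11, -6) + (1, -1, 0) = (-4, 10, -6)
  D1: (-5, 11, -6) + (1, 0, -1) = (-4, 11, -7)
  D2: (-5, 11, -6) + (0, 1, -1) = (-5, 12, -7)
  D3: (-5, 11, -6) + (-1, 1, 0) = (-6, 12, -6)
  D4: (-5, 11, -6) + (-1, 0, 1) = (-6, 11, -5)
  D5: (-5, 11, -6) + (0, -1, 1) = (-5, 10, -5)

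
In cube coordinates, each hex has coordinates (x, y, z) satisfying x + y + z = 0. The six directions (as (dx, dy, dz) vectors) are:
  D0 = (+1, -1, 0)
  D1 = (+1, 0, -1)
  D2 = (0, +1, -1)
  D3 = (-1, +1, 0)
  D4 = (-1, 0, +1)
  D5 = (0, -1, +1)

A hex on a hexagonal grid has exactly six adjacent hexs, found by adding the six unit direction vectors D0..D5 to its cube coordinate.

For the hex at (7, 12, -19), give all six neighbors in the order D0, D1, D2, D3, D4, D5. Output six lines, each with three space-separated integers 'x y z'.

Center: (7, 12, -19). Add each direction:
  D0: (7, 12, -19) + (1, -1, 0) = (8, 11, -19)
  D1: (7, 12, -19) + (1, 0, -1) = (8, 12, -20)
  D2: (7, 12, -19) + (0, 1, -1) = (7, 13, -20)
  D3: (7, 12, -19) + (-1, 1, 0) = (6, 13, -19)
  D4: (7, 12, -19) + (-1, 0, 1) = (6, 12, -18)
  D5: (7, 12, -19) + (0, -1, 1) = (7, 11, -18)

Answer: 8 11 -19
8 12 -20
7 13 -20
6 13 -19
6 12 -18
7 11 -18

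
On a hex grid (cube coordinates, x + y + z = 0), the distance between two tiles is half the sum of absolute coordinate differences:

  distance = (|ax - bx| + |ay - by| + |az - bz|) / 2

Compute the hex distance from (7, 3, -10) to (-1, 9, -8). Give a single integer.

|ax - bx| = |7 - (-1)| = 8
|ay - by| = |3 - 9| = 6
|az - bz| = |-10 - (-8)| = 2
distance = (8 + 6 + 2) / 2 = 16 / 2 = 8

Answer: 8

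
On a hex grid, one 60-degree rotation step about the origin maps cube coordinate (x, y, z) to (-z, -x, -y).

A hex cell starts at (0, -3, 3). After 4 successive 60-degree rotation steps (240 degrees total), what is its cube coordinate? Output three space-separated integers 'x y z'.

Answer: 3 0 -3

Derivation:
Start: (0, -3, 3)
Step 1: (0, -3, 3) -> (-(3), -(0), -(-3)) = (-3, 0, 3)
Step 2: (-3, 0, 3) -> (-(3), -(-3), -(0)) = (-3, 3, 0)
Step 3: (-3, 3, 0) -> (-(0), -(-3), -(3)) = (0, 3, -3)
Step 4: (0, 3, -3) -> (-(-3), -(0), -(3)) = (3, 0, -3)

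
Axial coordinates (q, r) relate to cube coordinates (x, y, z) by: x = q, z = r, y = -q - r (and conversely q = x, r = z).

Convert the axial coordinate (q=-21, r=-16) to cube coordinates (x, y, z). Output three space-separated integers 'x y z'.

x = q = -21
z = r = -16
y = -x - z = -(-21) - (-16) = 37

Answer: -21 37 -16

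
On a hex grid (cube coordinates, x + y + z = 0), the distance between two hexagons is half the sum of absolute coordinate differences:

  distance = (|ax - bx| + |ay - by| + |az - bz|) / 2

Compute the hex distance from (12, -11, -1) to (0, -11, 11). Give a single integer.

|ax - bx| = |12 - 0| = 12
|ay - by| = |-11 - (-11)| = 0
|az - bz| = |-1 - 11| = 12
distance = (12 + 0 + 12) / 2 = 24 / 2 = 12

Answer: 12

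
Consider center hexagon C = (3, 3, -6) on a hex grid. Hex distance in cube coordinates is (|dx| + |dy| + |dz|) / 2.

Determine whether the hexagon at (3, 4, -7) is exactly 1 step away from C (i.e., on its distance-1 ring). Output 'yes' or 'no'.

|px - cx| = |3 - 3| = 0
|py - cy| = |4 - 3| = 1
|pz - cz| = |-7 - (-6)| = 1
distance = (0+1+1)/2 = 2/2 = 1
radius = 1; distance == radius -> yes

Answer: yes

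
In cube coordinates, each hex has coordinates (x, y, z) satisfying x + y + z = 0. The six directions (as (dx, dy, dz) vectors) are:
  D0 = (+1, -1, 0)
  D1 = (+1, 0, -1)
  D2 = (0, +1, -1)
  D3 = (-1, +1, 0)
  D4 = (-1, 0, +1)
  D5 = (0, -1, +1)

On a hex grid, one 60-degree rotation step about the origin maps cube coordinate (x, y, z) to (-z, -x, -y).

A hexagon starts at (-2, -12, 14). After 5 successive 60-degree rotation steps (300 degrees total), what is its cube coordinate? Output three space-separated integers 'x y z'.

Answer: 12 -14 2

Derivation:
Start: (-2, -12, 14)
Step 1: (-2, -12, 14) -> (-(14), -(-2), -(-12)) = (-14, 2, 12)
Step 2: (-14, 2, 12) -> (-(12), -(-14), -(2)) = (-12, 14, -2)
Step 3: (-12, 14, -2) -> (-(-2), -(-12), -(14)) = (2, 12, -14)
Step 4: (2, 12, -14) -> (-(-14), -(2), -(12)) = (14, -2, -12)
Step 5: (14, -2, -12) -> (-(-12), -(14), -(-2)) = (12, -14, 2)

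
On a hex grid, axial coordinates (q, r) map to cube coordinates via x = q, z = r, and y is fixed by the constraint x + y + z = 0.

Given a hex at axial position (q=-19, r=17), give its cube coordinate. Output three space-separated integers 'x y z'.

x = q = -19
z = r = 17
y = -x - z = -(-19) - (17) = 2

Answer: -19 2 17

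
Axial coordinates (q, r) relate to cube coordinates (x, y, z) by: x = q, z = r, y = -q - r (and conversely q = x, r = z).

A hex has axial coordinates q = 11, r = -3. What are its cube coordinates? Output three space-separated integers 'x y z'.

Answer: 11 -8 -3

Derivation:
x = q = 11
z = r = -3
y = -x - z = -(11) - (-3) = -8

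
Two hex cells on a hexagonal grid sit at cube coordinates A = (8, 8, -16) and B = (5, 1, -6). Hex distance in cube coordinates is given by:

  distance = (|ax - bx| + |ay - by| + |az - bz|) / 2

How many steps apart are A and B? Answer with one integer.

Answer: 10

Derivation:
|ax - bx| = |8 - 5| = 3
|ay - by| = |8 - 1| = 7
|az - bz| = |-16 - (-6)| = 10
distance = (3 + 7 + 10) / 2 = 20 / 2 = 10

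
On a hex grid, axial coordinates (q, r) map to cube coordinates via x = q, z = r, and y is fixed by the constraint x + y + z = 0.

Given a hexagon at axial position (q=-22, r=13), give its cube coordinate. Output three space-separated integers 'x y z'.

Answer: -22 9 13

Derivation:
x = q = -22
z = r = 13
y = -x - z = -(-22) - (13) = 9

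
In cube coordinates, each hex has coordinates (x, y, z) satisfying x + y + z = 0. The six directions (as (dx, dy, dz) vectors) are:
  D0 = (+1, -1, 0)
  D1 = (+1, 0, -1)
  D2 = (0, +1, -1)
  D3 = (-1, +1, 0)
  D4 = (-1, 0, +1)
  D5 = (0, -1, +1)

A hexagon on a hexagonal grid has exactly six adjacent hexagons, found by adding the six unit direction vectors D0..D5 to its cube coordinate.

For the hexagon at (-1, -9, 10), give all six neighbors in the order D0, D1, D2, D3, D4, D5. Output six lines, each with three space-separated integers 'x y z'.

Answer: 0 -10 10
0 -9 9
-1 -8 9
-2 -8 10
-2 -9 11
-1 -10 11

Derivation:
Center: (-1, -9, 10). Add each direction:
  D0: (-1, -9, 10) + (1, -1, 0) = (0, -10, 10)
  D1: (-1, -9, 10) + (1, 0, -1) = (0, -9, 9)
  D2: (-1, -9, 10) + (0, 1, -1) = (-1, -8, 9)
  D3: (-1, -9, 10) + (-1, 1, 0) = (-2, -8, 10)
  D4: (-1, -9, 10) + (-1, 0, 1) = (-2, -9, 11)
  D5: (-1, -9, 10) + (0, -1, 1) = (-1, -10, 11)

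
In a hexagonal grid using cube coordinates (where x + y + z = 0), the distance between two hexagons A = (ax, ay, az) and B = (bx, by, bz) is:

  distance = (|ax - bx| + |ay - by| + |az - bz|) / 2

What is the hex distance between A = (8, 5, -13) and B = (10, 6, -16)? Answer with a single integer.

Answer: 3

Derivation:
|ax - bx| = |8 - 10| = 2
|ay - by| = |5 - 6| = 1
|az - bz| = |-13 - (-16)| = 3
distance = (2 + 1 + 3) / 2 = 6 / 2 = 3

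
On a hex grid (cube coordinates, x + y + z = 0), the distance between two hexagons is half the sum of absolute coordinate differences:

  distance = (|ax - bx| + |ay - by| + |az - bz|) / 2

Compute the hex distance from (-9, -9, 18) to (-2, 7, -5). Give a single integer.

|ax - bx| = |-9 - (-2)| = 7
|ay - by| = |-9 - 7| = 16
|az - bz| = |18 - (-5)| = 23
distance = (7 + 16 + 23) / 2 = 46 / 2 = 23

Answer: 23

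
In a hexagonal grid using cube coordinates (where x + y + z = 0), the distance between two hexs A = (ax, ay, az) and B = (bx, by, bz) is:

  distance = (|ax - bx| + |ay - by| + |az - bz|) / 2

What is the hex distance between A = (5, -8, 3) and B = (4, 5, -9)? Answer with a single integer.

|ax - bx| = |5 - 4| = 1
|ay - by| = |-8 - 5| = 13
|az - bz| = |3 - (-9)| = 12
distance = (1 + 13 + 12) / 2 = 26 / 2 = 13

Answer: 13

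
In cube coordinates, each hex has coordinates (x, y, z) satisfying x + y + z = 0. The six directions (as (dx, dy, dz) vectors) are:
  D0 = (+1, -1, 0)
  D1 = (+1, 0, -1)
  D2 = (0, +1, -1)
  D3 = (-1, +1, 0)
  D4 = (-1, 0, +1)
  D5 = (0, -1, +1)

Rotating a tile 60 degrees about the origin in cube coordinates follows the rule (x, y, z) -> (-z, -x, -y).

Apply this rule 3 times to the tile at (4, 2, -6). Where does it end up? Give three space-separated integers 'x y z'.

Start: (4, 2, -6)
Step 1: (4, 2, -6) -> (-(-6), -(4), -(2)) = (6, -4, -2)
Step 2: (6, -4, -2) -> (-(-2), -(6), -(-4)) = (2, -6, 4)
Step 3: (2, -6, 4) -> (-(4), -(2), -(-6)) = (-4, -2, 6)

Answer: -4 -2 6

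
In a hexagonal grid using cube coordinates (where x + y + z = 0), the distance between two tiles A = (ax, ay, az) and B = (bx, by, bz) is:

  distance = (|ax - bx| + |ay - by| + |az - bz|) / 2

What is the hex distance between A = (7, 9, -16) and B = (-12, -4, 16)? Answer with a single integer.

|ax - bx| = |7 - (-12)| = 19
|ay - by| = |9 - (-4)| = 13
|az - bz| = |-16 - 16| = 32
distance = (19 + 13 + 32) / 2 = 64 / 2 = 32

Answer: 32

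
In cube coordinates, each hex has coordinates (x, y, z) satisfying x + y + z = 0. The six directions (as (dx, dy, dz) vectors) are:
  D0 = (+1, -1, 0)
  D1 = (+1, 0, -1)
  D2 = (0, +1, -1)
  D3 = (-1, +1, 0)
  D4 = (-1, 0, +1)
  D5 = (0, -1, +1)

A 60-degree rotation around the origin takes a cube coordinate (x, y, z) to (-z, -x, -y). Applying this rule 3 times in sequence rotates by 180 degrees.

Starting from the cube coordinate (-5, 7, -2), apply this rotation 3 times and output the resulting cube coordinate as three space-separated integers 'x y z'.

Answer: 5 -7 2

Derivation:
Start: (-5, 7, -2)
Step 1: (-5, 7, -2) -> (-(-2), -(-5), -(7)) = (2, 5, -7)
Step 2: (2, 5, -7) -> (-(-7), -(2), -(5)) = (7, -2, -5)
Step 3: (7, -2, -5) -> (-(-5), -(7), -(-2)) = (5, -7, 2)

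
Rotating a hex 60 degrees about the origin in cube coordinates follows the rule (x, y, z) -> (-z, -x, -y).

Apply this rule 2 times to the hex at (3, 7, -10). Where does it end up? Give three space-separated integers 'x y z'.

Answer: 7 -10 3

Derivation:
Start: (3, 7, -10)
Step 1: (3, 7, -10) -> (-(-10), -(3), -(7)) = (10, -3, -7)
Step 2: (10, -3, -7) -> (-(-7), -(10), -(-3)) = (7, -10, 3)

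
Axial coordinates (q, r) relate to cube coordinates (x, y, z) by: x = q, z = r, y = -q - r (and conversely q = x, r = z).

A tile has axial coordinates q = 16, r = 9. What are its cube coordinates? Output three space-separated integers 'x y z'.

x = q = 16
z = r = 9
y = -x - z = -(16) - (9) = -25

Answer: 16 -25 9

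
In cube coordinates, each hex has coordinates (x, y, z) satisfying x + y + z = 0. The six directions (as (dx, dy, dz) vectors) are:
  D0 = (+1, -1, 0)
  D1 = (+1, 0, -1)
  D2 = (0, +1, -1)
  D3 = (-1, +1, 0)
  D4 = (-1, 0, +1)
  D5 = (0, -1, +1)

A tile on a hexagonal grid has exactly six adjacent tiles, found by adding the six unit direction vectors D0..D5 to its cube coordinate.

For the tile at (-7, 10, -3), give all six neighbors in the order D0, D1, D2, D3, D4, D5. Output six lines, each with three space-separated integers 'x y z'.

Center: (-7, 10, -3). Add each direction:
  D0: (-7, 10, -3) + (1, -1, 0) = (-6, 9, -3)
  D1: (-7, 10, -3) + (1, 0, -1) = (-6, 10, -4)
  D2: (-7, 10, -3) + (0, 1, -1) = (-7, 11, -4)
  D3: (-7, 10, -3) + (-1, 1, 0) = (-8, 11, -3)
  D4: (-7, 10, -3) + (-1, 0, 1) = (-8, 10, -2)
  D5: (-7, 10, -3) + (0, -1, 1) = (-7, 9, -2)

Answer: -6 9 -3
-6 10 -4
-7 11 -4
-8 11 -3
-8 10 -2
-7 9 -2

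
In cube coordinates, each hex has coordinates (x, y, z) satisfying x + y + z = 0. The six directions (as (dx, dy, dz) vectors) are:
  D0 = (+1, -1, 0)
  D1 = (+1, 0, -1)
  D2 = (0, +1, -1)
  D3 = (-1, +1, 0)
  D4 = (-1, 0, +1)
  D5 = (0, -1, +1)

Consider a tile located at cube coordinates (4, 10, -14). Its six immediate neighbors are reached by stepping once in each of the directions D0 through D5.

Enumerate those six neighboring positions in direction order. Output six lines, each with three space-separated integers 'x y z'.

Answer: 5 9 -14
5 10 -15
4 11 -15
3 11 -14
3 10 -13
4 9 -13

Derivation:
Center: (4, 10, -14). Add each direction:
  D0: (4, 10, -14) + (1, -1, 0) = (5, 9, -14)
  D1: (4, 10, -14) + (1, 0, -1) = (5, 10, -15)
  D2: (4, 10, -14) + (0, 1, -1) = (4, 11, -15)
  D3: (4, 10, -14) + (-1, 1, 0) = (3, 11, -14)
  D4: (4, 10, -14) + (-1, 0, 1) = (3, 10, -13)
  D5: (4, 10, -14) + (0, -1, 1) = (4, 9, -13)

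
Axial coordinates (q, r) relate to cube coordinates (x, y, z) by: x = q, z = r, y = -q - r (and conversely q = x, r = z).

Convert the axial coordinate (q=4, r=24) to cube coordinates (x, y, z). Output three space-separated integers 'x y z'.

x = q = 4
z = r = 24
y = -x - z = -(4) - (24) = -28

Answer: 4 -28 24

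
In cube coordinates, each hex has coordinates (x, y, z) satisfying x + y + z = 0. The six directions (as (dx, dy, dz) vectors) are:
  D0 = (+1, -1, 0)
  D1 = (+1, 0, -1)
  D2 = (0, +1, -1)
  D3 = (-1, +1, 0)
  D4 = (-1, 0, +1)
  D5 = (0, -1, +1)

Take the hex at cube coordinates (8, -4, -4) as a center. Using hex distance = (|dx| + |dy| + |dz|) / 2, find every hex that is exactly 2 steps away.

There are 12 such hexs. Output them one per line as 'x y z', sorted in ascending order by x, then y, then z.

Walk ring at distance 2 from (8, -4, -4):
Start at center + D4*2 = (6, -4, -2)
  hex 0: (6, -4, -2)
  hex 1: (7, -5, -2)
  hex 2: (8, -6, -2)
  hex 3: (9, -6, -3)
  hex 4: (10, -6, -4)
  hex 5: (10, -5, -5)
  hex 6: (10, -4, -6)
  hex 7: (9, -3, -6)
  hex 8: (8, -2, -6)
  hex 9: (7, -2, -5)
  hex 10: (6, -2, -4)
  hex 11: (6, -3, -3)
Sorted: 12 hexes.

Answer: 6 -4 -2
6 -3 -3
6 -2 -4
7 -5 -2
7 -2 -5
8 -6 -2
8 -2 -6
9 -6 -3
9 -3 -6
10 -6 -4
10 -5 -5
10 -4 -6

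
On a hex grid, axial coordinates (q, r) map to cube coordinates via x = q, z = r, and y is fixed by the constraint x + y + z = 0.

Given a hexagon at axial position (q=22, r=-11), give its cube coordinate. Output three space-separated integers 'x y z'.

Answer: 22 -11 -11

Derivation:
x = q = 22
z = r = -11
y = -x - z = -(22) - (-11) = -11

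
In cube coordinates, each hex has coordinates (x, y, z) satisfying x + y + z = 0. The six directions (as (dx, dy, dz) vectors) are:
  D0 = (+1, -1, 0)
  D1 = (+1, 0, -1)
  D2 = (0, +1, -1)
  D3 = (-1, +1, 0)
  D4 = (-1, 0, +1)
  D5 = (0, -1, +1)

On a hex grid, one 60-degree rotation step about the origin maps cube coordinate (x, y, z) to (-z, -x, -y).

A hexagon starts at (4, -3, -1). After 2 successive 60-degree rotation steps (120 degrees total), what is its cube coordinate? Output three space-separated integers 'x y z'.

Start: (4, -3, -1)
Step 1: (4, -3, -1) -> (-(-1), -(4), -(-3)) = (1, -4, 3)
Step 2: (1, -4, 3) -> (-(3), -(1), -(-4)) = (-3, -1, 4)

Answer: -3 -1 4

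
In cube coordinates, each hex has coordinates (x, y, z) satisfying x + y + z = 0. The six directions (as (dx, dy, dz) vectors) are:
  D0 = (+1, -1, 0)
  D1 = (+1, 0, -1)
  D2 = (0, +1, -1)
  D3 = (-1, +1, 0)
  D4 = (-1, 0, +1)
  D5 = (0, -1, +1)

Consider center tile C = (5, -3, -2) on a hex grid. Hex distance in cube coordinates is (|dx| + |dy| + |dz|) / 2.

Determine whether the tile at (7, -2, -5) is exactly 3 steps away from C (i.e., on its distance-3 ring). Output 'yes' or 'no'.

Answer: yes

Derivation:
|px - cx| = |7 - 5| = 2
|py - cy| = |-2 - (-3)| = 1
|pz - cz| = |-5 - (-2)| = 3
distance = (2+1+3)/2 = 6/2 = 3
radius = 3; distance == radius -> yes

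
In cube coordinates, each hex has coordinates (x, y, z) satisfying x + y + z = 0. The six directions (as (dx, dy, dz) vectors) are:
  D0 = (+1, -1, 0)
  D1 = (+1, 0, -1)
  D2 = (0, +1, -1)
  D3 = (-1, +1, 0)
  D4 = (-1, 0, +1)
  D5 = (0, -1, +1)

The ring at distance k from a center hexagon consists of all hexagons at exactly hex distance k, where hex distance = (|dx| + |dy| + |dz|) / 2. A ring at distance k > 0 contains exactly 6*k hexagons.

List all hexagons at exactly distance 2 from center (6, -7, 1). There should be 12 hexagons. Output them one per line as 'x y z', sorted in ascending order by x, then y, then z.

Walk ring at distance 2 from (6, -7, 1):
Start at center + D4*2 = (4, -7, 3)
  hex 0: (4, -7, 3)
  hex 1: (5, -8, 3)
  hex 2: (6, -9, 3)
  hex 3: (7, -9, 2)
  hex 4: (8, -9, 1)
  hex 5: (8, -8, 0)
  hex 6: (8, -7, -1)
  hex 7: (7, -6, -1)
  hex 8: (6, -5, -1)
  hex 9: (5, -5, 0)
  hex 10: (4, -5, 1)
  hex 11: (4, -6, 2)
Sorted: 12 hexes.

Answer: 4 -7 3
4 -6 2
4 -5 1
5 -8 3
5 -5 0
6 -9 3
6 -5 -1
7 -9 2
7 -6 -1
8 -9 1
8 -8 0
8 -7 -1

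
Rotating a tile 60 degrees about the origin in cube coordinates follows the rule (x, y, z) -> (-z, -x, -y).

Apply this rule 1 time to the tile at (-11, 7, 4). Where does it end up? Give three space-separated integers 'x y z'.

Answer: -4 11 -7

Derivation:
Start: (-11, 7, 4)
Step 1: (-11, 7, 4) -> (-(4), -(-11), -(7)) = (-4, 11, -7)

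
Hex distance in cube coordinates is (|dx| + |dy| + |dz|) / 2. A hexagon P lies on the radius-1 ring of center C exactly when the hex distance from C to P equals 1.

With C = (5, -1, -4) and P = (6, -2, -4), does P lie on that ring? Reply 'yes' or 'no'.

|px - cx| = |6 - 5| = 1
|py - cy| = |-2 - (-1)| = 1
|pz - cz| = |-4 - (-4)| = 0
distance = (1+1+0)/2 = 2/2 = 1
radius = 1; distance == radius -> yes

Answer: yes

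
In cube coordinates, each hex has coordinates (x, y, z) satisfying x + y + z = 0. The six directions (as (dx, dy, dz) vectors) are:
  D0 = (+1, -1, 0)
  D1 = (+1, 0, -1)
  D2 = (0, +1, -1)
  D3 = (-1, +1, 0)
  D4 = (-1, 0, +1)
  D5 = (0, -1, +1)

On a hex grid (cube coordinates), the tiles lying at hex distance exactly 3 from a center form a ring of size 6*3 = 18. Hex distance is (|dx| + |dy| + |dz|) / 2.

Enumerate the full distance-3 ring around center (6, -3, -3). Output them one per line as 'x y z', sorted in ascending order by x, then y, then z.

Walk ring at distance 3 from (6, -3, -3):
Start at center + D4*3 = (3, -3, 0)
  hex 0: (3, -3, 0)
  hex 1: (4, -4, 0)
  hex 2: (5, -5, 0)
  hex 3: (6, -6, 0)
  hex 4: (7, -6, -1)
  hex 5: (8, -6, -2)
  hex 6: (9, -6, -3)
  hex 7: (9, -5, -4)
  hex 8: (9, -4, -5)
  hex 9: (9, -3, -6)
  hex 10: (8, -2, -6)
  hex 11: (7, -1, -6)
  hex 12: (6, 0, -6)
  hex 13: (5, 0, -5)
  hex 14: (4, 0, -4)
  hex 15: (3, 0, -3)
  hex 16: (3, -1, -2)
  hex 17: (3, -2, -1)
Sorted: 18 hexes.

Answer: 3 -3 0
3 -2 -1
3 -1 -2
3 0 -3
4 -4 0
4 0 -4
5 -5 0
5 0 -5
6 -6 0
6 0 -6
7 -6 -1
7 -1 -6
8 -6 -2
8 -2 -6
9 -6 -3
9 -5 -4
9 -4 -5
9 -3 -6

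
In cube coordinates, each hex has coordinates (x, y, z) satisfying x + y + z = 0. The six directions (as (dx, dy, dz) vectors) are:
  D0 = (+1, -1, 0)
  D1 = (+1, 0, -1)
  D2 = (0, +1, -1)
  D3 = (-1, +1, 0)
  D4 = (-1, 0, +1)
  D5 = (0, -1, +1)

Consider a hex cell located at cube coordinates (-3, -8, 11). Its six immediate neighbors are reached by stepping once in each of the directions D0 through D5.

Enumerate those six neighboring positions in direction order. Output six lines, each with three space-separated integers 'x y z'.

Center: (-3, -8, 11). Add each direction:
  D0: (-3, -8, 11) + (1, -1, 0) = (-2, -9, 11)
  D1: (-3, -8, 11) + (1, 0, -1) = (-2, -8, 10)
  D2: (-3, -8, 11) + (0, 1, -1) = (-3, -7, 10)
  D3: (-3, -8, 11) + (-1, 1, 0) = (-4, -7, 11)
  D4: (-3, -8, 11) + (-1, 0, 1) = (-4, -8, 12)
  D5: (-3, -8, 11) + (0, -1, 1) = (-3, -9, 12)

Answer: -2 -9 11
-2 -8 10
-3 -7 10
-4 -7 11
-4 -8 12
-3 -9 12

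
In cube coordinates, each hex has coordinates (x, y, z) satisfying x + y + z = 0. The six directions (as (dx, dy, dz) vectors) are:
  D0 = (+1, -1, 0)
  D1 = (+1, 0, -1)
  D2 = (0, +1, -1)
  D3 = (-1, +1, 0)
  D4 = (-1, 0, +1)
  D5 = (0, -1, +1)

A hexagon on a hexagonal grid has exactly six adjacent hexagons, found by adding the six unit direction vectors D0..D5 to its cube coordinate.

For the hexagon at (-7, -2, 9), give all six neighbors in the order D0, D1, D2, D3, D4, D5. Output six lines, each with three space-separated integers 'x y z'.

Center: (-7, -2, 9). Add each direction:
  D0: (-7, -2, 9) + (1, -1, 0) = (-6, -3, 9)
  D1: (-7, -2, 9) + (1, 0, -1) = (-6, -2, 8)
  D2: (-7, -2, 9) + (0, 1, -1) = (-7, -1, 8)
  D3: (-7, -2, 9) + (-1, 1, 0) = (-8, -1, 9)
  D4: (-7, -2, 9) + (-1, 0, 1) = (-8, -2, 10)
  D5: (-7, -2, 9) + (0, -1, 1) = (-7, -3, 10)

Answer: -6 -3 9
-6 -2 8
-7 -1 8
-8 -1 9
-8 -2 10
-7 -3 10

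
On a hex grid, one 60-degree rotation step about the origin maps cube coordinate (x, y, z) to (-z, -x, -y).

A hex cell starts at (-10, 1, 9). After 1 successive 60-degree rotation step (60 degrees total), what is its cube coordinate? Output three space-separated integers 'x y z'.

Start: (-10, 1, 9)
Step 1: (-10, 1, 9) -> (-(9), -(-10), -(1)) = (-9, 10, -1)

Answer: -9 10 -1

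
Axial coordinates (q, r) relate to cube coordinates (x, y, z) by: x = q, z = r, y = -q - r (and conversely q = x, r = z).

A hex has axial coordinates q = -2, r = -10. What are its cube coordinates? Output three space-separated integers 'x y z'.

Answer: -2 12 -10

Derivation:
x = q = -2
z = r = -10
y = -x - z = -(-2) - (-10) = 12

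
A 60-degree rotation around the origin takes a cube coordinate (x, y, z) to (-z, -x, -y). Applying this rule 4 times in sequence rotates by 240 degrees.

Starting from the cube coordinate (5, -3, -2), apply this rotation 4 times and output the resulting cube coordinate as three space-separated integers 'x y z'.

Answer: -2 5 -3

Derivation:
Start: (5, -3, -2)
Step 1: (5, -3, -2) -> (-(-2), -(5), -(-3)) = (2, -5, 3)
Step 2: (2, -5, 3) -> (-(3), -(2), -(-5)) = (-3, -2, 5)
Step 3: (-3, -2, 5) -> (-(5), -(-3), -(-2)) = (-5, 3, 2)
Step 4: (-5, 3, 2) -> (-(2), -(-5), -(3)) = (-2, 5, -3)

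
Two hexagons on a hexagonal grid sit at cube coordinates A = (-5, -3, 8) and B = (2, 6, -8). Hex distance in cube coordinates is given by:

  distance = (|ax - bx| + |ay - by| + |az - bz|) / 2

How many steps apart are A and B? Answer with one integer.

Answer: 16

Derivation:
|ax - bx| = |-5 - 2| = 7
|ay - by| = |-3 - 6| = 9
|az - bz| = |8 - (-8)| = 16
distance = (7 + 9 + 16) / 2 = 32 / 2 = 16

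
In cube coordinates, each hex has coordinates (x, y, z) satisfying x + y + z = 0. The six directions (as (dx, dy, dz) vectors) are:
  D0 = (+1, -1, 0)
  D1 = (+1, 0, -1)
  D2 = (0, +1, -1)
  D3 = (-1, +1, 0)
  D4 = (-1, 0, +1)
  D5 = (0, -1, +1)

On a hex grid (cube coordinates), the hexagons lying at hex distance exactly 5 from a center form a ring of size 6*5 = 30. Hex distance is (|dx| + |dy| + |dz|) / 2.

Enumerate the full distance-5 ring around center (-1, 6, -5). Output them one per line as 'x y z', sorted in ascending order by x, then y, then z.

Walk ring at distance 5 from (-1, 6, -5):
Start at center + D4*5 = (-6, 6, 0)
  hex 0: (-6, 6, 0)
  hex 1: (-5, 5, 0)
  hex 2: (-4, 4, 0)
  hex 3: (-3, 3, 0)
  hex 4: (-2, 2, 0)
  hex 5: (-1, 1, 0)
  hex 6: (0, 1, -1)
  hex 7: (1, 1, -2)
  hex 8: (2, 1, -3)
  hex 9: (3, 1, -4)
  hex 10: (4, 1, -5)
  hex 11: (4, 2, -6)
  hex 12: (4, 3, -7)
  hex 13: (4, 4, -8)
  hex 14: (4, 5, -9)
  hex 15: (4, 6, -10)
  hex 16: (3, 7, -10)
  hex 17: (2, 8, -10)
  hex 18: (1, 9, -10)
  hex 19: (0, 10, -10)
  hex 20: (-1, 11, -10)
  hex 21: (-2, 11, -9)
  hex 22: (-3, 11, -8)
  hex 23: (-4, 11, -7)
  hex 24: (-5, 11, -6)
  hex 25: (-6, 11, -5)
  hex 26: (-6, 10, -4)
  hex 27: (-6, 9, -3)
  hex 28: (-6, 8, -2)
  hex 29: (-6, 7, -1)
Sorted: 30 hexes.

Answer: -6 6 0
-6 7 -1
-6 8 -2
-6 9 -3
-6 10 -4
-6 11 -5
-5 5 0
-5 11 -6
-4 4 0
-4 11 -7
-3 3 0
-3 11 -8
-2 2 0
-2 11 -9
-1 1 0
-1 11 -10
0 1 -1
0 10 -10
1 1 -2
1 9 -10
2 1 -3
2 8 -10
3 1 -4
3 7 -10
4 1 -5
4 2 -6
4 3 -7
4 4 -8
4 5 -9
4 6 -10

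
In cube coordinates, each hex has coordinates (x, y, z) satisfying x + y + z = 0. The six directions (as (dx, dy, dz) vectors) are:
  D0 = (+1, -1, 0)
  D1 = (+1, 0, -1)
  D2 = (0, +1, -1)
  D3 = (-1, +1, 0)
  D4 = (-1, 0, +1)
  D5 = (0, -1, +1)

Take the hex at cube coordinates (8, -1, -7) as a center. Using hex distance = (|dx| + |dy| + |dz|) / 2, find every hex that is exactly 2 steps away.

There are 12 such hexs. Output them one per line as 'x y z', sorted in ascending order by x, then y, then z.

Answer: 6 -1 -5
6 0 -6
6 1 -7
7 -2 -5
7 1 -8
8 -3 -5
8 1 -9
9 -3 -6
9 0 -9
10 -3 -7
10 -2 -8
10 -1 -9

Derivation:
Walk ring at distance 2 from (8, -1, -7):
Start at center + D4*2 = (6, -1, -5)
  hex 0: (6, -1, -5)
  hex 1: (7, -2, -5)
  hex 2: (8, -3, -5)
  hex 3: (9, -3, -6)
  hex 4: (10, -3, -7)
  hex 5: (10, -2, -8)
  hex 6: (10, -1, -9)
  hex 7: (9, 0, -9)
  hex 8: (8, 1, -9)
  hex 9: (7, 1, -8)
  hex 10: (6, 1, -7)
  hex 11: (6, 0, -6)
Sorted: 12 hexes.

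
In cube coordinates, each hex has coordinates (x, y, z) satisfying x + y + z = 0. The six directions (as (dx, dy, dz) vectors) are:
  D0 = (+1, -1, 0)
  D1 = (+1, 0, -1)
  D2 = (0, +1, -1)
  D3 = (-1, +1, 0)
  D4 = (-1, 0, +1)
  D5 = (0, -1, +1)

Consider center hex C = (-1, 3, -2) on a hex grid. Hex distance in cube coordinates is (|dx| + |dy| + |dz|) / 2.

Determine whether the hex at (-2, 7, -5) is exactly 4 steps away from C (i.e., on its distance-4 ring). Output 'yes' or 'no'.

|px - cx| = |-2 - (-1)| = 1
|py - cy| = |7 - 3| = 4
|pz - cz| = |-5 - (-2)| = 3
distance = (1+4+3)/2 = 8/2 = 4
radius = 4; distance == radius -> yes

Answer: yes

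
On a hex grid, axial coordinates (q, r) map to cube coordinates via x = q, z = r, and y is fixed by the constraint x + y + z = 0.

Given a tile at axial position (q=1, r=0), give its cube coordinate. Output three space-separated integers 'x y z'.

Answer: 1 -1 0

Derivation:
x = q = 1
z = r = 0
y = -x - z = -(1) - (0) = -1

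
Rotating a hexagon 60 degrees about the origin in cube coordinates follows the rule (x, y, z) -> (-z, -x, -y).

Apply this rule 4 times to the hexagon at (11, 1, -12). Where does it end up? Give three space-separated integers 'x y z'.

Start: (11, 1, -12)
Step 1: (11, 1, -12) -> (-(-12), -(11), -(1)) = (12, -11, -1)
Step 2: (12, -11, -1) -> (-(-1), -(12), -(-11)) = (1, -12, 11)
Step 3: (1, -12, 11) -> (-(11), -(1), -(-12)) = (-11, -1, 12)
Step 4: (-11, -1, 12) -> (-(12), -(-11), -(-1)) = (-12, 11, 1)

Answer: -12 11 1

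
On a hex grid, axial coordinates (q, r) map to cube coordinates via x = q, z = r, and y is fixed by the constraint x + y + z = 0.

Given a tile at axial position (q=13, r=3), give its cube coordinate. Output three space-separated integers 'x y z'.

x = q = 13
z = r = 3
y = -x - z = -(13) - (3) = -16

Answer: 13 -16 3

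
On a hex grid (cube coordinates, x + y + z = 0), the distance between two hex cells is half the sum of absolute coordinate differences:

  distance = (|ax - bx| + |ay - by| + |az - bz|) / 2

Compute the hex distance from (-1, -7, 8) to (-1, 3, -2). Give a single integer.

|ax - bx| = |-1 - (-1)| = 0
|ay - by| = |-7 - 3| = 10
|az - bz| = |8 - (-2)| = 10
distance = (0 + 10 + 10) / 2 = 20 / 2 = 10

Answer: 10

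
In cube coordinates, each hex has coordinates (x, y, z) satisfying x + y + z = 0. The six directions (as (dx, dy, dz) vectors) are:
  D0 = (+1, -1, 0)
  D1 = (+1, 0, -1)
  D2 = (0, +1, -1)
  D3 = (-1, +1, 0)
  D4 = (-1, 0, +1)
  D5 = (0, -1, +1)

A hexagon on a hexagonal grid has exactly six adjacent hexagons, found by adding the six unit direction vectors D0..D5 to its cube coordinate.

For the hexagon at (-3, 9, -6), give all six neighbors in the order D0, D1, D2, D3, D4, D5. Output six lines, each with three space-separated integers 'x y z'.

Center: (-3, 9, -6). Add each direction:
  D0: (-3, 9, -6) + (1, -1, 0) = (-2, 8, -6)
  D1: (-3, 9, -6) + (1, 0, -1) = (-2, 9, -7)
  D2: (-3, 9, -6) + (0, 1, -1) = (-3, 10, -7)
  D3: (-3, 9, -6) + (-1, 1, 0) = (-4, 10, -6)
  D4: (-3, 9, -6) + (-1, 0, 1) = (-4, 9, -5)
  D5: (-3, 9, -6) + (0, -1, 1) = (-3, 8, -5)

Answer: -2 8 -6
-2 9 -7
-3 10 -7
-4 10 -6
-4 9 -5
-3 8 -5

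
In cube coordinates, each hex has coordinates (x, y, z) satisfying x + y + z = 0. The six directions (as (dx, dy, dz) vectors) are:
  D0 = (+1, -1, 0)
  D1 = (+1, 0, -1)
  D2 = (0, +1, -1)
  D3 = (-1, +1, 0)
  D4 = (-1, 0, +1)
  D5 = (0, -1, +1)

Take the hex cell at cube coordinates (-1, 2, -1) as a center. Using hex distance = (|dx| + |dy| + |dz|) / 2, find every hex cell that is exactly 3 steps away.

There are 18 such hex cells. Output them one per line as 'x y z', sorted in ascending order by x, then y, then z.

Walk ring at distance 3 from (-1, 2, -1):
Start at center + D4*3 = (-4, 2, 2)
  hex 0: (-4, 2, 2)
  hex 1: (-3, 1, 2)
  hex 2: (-2, 0, 2)
  hex 3: (-1, -1, 2)
  hex 4: (0, -1, 1)
  hex 5: (1, -1, 0)
  hex 6: (2, -1, -1)
  hex 7: (2, 0, -2)
  hex 8: (2, 1, -3)
  hex 9: (2, 2, -4)
  hex 10: (1, 3, -4)
  hex 11: (0, 4, -4)
  hex 12: (-1, 5, -4)
  hex 13: (-2, 5, -3)
  hex 14: (-3, 5, -2)
  hex 15: (-4, 5, -1)
  hex 16: (-4, 4, 0)
  hex 17: (-4, 3, 1)
Sorted: 18 hexes.

Answer: -4 2 2
-4 3 1
-4 4 0
-4 5 -1
-3 1 2
-3 5 -2
-2 0 2
-2 5 -3
-1 -1 2
-1 5 -4
0 -1 1
0 4 -4
1 -1 0
1 3 -4
2 -1 -1
2 0 -2
2 1 -3
2 2 -4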